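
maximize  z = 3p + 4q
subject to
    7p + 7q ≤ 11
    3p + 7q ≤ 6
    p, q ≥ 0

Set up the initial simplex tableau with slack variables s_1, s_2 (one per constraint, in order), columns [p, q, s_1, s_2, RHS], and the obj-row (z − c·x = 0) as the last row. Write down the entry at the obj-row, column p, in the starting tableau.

The obj-row carries the negated objective coefficients: the p entry is -3.

-3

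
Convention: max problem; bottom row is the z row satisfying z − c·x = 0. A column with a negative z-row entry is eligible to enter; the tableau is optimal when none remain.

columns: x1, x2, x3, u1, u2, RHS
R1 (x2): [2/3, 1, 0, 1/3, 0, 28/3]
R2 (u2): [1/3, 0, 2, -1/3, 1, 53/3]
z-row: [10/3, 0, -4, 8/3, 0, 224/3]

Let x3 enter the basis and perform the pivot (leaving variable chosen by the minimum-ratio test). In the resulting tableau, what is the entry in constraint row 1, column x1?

Ratio test on column x3 — row 1: entry 0 ≤ 0; row 2: (53/3)/2 = 53/6. Minimum is 53/6 at row 2 (u2 leaves); pivot element 2.
Divide row 2 by 2; eliminate column x3 from the other rows.
Row 1 update in column x1: 2/3 − 0·(1/6) = 2/3.

2/3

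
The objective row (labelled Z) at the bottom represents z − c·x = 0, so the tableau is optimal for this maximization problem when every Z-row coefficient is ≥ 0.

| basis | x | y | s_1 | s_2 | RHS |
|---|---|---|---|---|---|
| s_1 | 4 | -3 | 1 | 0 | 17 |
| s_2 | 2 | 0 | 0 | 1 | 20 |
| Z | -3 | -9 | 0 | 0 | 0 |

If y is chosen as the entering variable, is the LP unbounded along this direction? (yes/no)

yes

Every constraint-row entry in column y is ≤ 0, so increasing y is unbounded.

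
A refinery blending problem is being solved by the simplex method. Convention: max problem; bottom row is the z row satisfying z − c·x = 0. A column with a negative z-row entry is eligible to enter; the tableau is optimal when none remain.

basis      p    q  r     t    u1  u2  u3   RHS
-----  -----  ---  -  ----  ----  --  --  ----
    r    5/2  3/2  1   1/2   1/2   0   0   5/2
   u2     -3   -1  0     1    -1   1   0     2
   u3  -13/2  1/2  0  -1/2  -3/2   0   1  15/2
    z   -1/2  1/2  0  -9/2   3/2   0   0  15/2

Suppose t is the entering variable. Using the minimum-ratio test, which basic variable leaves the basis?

Column t entries and ratios — r: (5/2)/(1/2) = 5; u2: 2/1 = 2; u3: -1/2 ≤ 0, skip.
Smallest ratio is 2 in the row of u2, so u2 leaves.

u2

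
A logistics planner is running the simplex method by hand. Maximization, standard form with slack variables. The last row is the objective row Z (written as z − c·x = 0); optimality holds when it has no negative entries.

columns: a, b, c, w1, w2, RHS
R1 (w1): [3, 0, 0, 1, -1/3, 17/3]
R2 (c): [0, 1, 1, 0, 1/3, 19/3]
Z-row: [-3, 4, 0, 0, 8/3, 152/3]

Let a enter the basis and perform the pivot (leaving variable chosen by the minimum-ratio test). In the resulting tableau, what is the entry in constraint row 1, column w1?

Ratio test on column a — row 1: (17/3)/3 = 17/9; row 2: entry 0 ≤ 0. Minimum is 17/9 at row 1 (w1 leaves); pivot element 3.
Divide row 1 by 3; eliminate column a from the other rows.
In the new row 1, the w1 entry is the old entry divided by the pivot: 1/3 = 1/3.

1/3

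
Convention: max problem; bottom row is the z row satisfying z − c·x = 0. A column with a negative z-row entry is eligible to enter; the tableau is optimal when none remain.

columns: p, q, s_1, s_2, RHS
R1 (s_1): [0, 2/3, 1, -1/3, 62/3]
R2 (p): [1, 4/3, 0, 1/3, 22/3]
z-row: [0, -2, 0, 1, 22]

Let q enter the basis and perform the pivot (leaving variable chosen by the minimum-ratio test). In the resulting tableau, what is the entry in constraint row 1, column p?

Ratio test on column q — row 1: (62/3)/(2/3) = 31; row 2: (22/3)/(4/3) = 11/2. Minimum is 11/2 at row 2 (p leaves); pivot element 4/3.
Divide row 2 by 4/3; eliminate column q from the other rows.
Row 1 update in column p: 0 − (2/3)·(3/4) = -1/2.

-1/2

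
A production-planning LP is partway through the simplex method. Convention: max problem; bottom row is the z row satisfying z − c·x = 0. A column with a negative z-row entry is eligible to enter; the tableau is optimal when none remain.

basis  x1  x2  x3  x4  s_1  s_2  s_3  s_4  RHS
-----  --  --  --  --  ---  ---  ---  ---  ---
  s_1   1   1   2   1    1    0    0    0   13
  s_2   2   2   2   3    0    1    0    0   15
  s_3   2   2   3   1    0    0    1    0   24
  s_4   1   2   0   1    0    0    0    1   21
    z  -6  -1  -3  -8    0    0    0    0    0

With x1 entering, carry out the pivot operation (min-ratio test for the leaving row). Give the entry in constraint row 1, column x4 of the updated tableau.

Ratio test on column x1 — row 1: 13/1 = 13; row 2: 15/2 = 15/2; row 3: 24/2 = 12; row 4: 21/1 = 21. Minimum is 15/2 at row 2 (s_2 leaves); pivot element 2.
Divide row 2 by 2; eliminate column x1 from the other rows.
Row 1 update in column x4: 1 − 1·(3/2) = -1/2.

-1/2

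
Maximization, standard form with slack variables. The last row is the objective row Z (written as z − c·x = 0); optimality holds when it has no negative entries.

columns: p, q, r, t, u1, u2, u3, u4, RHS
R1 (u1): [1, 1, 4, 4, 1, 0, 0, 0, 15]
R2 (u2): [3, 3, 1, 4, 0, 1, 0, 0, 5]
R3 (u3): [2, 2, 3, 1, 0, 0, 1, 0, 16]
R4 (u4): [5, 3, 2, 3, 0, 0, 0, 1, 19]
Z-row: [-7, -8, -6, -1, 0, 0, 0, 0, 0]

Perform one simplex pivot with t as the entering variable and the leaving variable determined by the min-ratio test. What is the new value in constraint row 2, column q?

Ratio test on column t — row 1: 15/4 = 15/4; row 2: 5/4 = 5/4; row 3: 16/1 = 16; row 4: 19/3 = 19/3. Minimum is 5/4 at row 2 (u2 leaves); pivot element 4.
Divide row 2 by 4; eliminate column t from the other rows.
In the new row 2, the q entry is the old entry divided by the pivot: 3/4 = 3/4.

3/4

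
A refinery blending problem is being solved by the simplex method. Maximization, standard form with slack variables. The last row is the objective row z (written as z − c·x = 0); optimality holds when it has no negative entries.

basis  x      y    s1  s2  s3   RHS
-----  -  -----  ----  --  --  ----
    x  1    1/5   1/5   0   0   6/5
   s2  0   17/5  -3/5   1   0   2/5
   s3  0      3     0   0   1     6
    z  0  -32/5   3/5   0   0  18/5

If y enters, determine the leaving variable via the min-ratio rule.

s2

Column y entries and ratios — x: (6/5)/(1/5) = 6; s2: (2/5)/(17/5) = 2/17; s3: 6/3 = 2.
Smallest ratio is 2/17 in the row of s2, so s2 leaves.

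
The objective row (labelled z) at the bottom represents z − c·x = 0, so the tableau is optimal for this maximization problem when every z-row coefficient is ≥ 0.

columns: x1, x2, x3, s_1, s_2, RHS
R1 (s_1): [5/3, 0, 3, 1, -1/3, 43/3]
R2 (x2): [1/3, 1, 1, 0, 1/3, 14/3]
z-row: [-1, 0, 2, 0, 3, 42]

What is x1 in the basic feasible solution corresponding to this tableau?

x1 is not in the basis, so in the current basic feasible solution x1 = 0.

0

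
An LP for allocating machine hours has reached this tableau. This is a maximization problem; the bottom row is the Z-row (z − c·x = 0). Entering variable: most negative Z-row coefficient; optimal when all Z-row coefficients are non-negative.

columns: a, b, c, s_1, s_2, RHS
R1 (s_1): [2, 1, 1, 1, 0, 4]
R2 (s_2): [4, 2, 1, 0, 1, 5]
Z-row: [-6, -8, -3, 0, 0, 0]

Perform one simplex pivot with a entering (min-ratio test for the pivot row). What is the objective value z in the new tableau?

15/2

Ratio test on column a — row 1: 4/2 = 2; row 2: 5/4 = 5/4. Minimum is 5/4 at row 2 (s_2 leaves); pivot element 4.
Pivot on row 2; the Z-row RHS becomes 0 − (-6)·(5/4) = 15/2.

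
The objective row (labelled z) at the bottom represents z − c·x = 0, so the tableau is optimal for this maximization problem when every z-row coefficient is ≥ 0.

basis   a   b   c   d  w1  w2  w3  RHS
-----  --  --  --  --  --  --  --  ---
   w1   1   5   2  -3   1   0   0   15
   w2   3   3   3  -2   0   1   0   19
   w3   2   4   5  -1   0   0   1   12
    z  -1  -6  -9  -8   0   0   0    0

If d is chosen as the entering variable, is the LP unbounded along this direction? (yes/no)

Every constraint-row entry in column d is ≤ 0, so increasing d is unbounded.

yes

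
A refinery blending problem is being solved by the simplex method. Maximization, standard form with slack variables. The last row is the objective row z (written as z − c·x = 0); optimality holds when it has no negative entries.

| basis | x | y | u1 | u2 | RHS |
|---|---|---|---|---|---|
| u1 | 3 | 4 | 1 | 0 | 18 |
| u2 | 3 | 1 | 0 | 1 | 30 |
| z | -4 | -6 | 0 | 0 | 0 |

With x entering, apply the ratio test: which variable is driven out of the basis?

Column x entries and ratios — u1: 18/3 = 6; u2: 30/3 = 10.
Smallest ratio is 6 in the row of u1, so u1 leaves.

u1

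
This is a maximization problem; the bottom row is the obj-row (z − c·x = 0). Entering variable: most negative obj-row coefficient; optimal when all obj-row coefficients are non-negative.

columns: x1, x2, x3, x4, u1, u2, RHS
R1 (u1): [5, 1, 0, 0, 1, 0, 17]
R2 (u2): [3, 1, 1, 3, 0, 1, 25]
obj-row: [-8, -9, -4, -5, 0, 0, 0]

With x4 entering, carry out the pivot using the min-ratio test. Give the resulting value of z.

125/3

Ratio test on column x4 — row 1: entry 0 ≤ 0; row 2: 25/3 = 25/3. Minimum is 25/3 at row 2 (u2 leaves); pivot element 3.
Pivot on row 2; the obj-row RHS becomes 0 − (-5)·(25/3) = 125/3.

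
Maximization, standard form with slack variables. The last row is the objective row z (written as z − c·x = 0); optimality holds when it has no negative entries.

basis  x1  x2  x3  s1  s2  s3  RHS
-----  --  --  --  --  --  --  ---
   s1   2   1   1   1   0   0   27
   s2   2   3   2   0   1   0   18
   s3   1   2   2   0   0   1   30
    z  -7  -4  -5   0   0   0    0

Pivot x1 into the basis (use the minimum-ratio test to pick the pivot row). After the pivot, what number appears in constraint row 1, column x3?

-1

Ratio test on column x1 — row 1: 27/2 = 27/2; row 2: 18/2 = 9; row 3: 30/1 = 30. Minimum is 9 at row 2 (s2 leaves); pivot element 2.
Divide row 2 by 2; eliminate column x1 from the other rows.
Row 1 update in column x3: 1 − 2·1 = -1.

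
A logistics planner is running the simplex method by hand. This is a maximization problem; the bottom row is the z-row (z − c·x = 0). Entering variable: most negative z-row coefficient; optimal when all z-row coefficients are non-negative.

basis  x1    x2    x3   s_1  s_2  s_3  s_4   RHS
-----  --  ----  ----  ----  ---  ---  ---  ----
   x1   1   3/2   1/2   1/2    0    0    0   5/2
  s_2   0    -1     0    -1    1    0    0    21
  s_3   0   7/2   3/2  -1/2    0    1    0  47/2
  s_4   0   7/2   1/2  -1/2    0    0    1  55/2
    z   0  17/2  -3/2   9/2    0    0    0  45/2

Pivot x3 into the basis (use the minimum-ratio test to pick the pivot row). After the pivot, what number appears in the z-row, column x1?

3

Ratio test on column x3 — row 1: (5/2)/(1/2) = 5; row 2: entry 0 ≤ 0; row 3: (47/2)/(3/2) = 47/3; row 4: (55/2)/(1/2) = 55. Minimum is 5 at row 1 (x1 leaves); pivot element 1/2.
Divide row 1 by 1/2; eliminate column x3 from the other rows.
z-row update in column x1: 0 − (-3/2)·2 = 3.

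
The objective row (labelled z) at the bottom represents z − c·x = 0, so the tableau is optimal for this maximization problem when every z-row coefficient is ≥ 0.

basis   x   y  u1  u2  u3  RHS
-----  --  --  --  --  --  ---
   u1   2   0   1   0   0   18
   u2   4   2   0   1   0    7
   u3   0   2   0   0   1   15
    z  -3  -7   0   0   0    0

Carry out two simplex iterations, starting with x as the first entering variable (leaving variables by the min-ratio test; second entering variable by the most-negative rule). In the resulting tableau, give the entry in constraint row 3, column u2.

Ratio test on column x — row 1: 18/2 = 9; row 2: 7/4 = 7/4; row 3: entry 0 ≤ 0. Minimum is 7/4 at row 2 (u2 leaves); pivot element 4.
Divide row 2 by 4; eliminate column x from the other rows.
Second iteration: most negative z-row entry is -11/2 in column y, so y enters.
Ratio test on column y — row 1: entry -1 ≤ 0; row 2: (7/4)/(1/2) = 7/2; row 3: 15/2 = 15/2. Minimum is 7/2 at row 2 (x leaves); pivot element 1/2.
Divide row 2 by 1/2; eliminate column y from the other rows.
After both pivots, the entry at constraint row 3, column u2 is -1.

-1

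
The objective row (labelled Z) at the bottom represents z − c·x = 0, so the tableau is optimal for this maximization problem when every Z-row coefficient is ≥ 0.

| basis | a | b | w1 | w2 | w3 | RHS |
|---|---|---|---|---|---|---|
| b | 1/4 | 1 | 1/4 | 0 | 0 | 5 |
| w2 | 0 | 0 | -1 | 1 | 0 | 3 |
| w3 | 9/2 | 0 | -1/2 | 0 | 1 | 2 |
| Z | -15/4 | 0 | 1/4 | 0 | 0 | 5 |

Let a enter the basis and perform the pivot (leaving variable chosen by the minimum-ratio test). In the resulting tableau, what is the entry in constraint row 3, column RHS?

4/9

Ratio test on column a — row 1: 5/(1/4) = 20; row 2: entry 0 ≤ 0; row 3: 2/(9/2) = 4/9. Minimum is 4/9 at row 3 (w3 leaves); pivot element 9/2.
Divide row 3 by 9/2; eliminate column a from the other rows.
In the new row 3, the RHS entry is the old entry divided by the pivot: 2/(9/2) = 4/9.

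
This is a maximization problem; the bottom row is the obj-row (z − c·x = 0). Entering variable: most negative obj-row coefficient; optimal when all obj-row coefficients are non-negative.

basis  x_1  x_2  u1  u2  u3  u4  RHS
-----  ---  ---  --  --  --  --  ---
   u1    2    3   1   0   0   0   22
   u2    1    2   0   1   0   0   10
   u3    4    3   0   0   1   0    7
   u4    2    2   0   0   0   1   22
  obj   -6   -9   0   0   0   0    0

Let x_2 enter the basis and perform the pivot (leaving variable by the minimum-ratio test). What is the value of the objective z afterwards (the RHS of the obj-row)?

21

Ratio test on column x_2 — row 1: 22/3 = 22/3; row 2: 10/2 = 5; row 3: 7/3 = 7/3; row 4: 22/2 = 11. Minimum is 7/3 at row 3 (u3 leaves); pivot element 3.
Pivot on row 3; the obj-row RHS becomes 0 − (-9)·(7/3) = 21.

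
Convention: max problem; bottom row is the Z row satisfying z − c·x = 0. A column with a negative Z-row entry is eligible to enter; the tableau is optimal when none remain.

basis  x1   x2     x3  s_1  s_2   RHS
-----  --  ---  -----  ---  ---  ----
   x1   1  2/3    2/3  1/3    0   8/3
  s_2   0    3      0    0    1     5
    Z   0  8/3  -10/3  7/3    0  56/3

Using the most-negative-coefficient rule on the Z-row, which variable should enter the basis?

Negative Z-row entries: x3: -10/3.
The most negative is -10/3 in column x3, so x3 enters.

x3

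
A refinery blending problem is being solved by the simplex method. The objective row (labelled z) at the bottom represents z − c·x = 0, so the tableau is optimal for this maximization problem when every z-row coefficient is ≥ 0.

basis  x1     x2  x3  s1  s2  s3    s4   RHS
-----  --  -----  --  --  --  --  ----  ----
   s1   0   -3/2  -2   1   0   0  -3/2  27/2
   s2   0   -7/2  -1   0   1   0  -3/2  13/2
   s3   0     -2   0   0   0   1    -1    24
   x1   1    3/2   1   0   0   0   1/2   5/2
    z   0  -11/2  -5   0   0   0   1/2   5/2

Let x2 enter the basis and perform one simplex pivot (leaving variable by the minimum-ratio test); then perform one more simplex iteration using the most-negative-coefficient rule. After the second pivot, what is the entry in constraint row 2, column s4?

-1

Ratio test on column x2 — row 1: entry -3/2 ≤ 0; row 2: entry -7/2 ≤ 0; row 3: entry -2 ≤ 0; row 4: (5/2)/(3/2) = 5/3. Minimum is 5/3 at row 4 (x1 leaves); pivot element 3/2.
Divide row 4 by 3/2; eliminate column x2 from the other rows.
Second iteration: most negative z-row entry is -4/3 in column x3, so x3 enters.
Ratio test on column x3 — row 1: entry -1 ≤ 0; row 2: (37/3)/(4/3) = 37/4; row 3: (82/3)/(4/3) = 41/2; row 4: (5/3)/(2/3) = 5/2. Minimum is 5/2 at row 4 (x2 leaves); pivot element 2/3.
Divide row 4 by 2/3; eliminate column x3 from the other rows.
After both pivots, the entry at constraint row 2, column s4 is -1.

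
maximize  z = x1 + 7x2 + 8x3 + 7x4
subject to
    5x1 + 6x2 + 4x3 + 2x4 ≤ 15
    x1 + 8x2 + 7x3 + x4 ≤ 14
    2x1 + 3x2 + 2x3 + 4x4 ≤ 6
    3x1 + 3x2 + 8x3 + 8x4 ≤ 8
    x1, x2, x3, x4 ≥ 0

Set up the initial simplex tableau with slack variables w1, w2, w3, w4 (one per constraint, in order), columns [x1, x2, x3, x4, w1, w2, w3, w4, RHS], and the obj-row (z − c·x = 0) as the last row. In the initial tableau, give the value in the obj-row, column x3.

The obj-row carries the negated objective coefficients: the x3 entry is -8.

-8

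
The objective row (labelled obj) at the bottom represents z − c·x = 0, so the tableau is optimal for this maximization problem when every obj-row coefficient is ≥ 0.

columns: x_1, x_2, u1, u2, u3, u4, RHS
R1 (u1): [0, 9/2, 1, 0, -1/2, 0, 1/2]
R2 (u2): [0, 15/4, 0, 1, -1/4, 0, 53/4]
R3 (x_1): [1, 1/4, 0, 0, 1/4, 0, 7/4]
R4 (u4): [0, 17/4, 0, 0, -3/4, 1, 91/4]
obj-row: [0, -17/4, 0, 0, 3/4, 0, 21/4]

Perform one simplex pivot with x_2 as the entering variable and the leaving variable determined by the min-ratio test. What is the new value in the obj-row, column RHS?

103/18

Ratio test on column x_2 — row 1: (1/2)/(9/2) = 1/9; row 2: (53/4)/(15/4) = 53/15; row 3: (7/4)/(1/4) = 7; row 4: (91/4)/(17/4) = 91/17. Minimum is 1/9 at row 1 (u1 leaves); pivot element 9/2.
Divide row 1 by 9/2; eliminate column x_2 from the other rows.
obj-row update in column RHS: 21/4 − (-17/4)·(1/9) = 103/18.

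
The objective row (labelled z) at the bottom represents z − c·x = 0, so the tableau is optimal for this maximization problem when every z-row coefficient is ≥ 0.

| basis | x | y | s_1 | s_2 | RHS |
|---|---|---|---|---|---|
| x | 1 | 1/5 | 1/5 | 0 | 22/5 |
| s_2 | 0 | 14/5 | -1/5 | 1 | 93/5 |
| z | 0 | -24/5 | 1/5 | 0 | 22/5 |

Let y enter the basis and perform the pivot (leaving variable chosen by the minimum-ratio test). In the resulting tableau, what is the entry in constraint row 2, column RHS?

93/14

Ratio test on column y — row 1: (22/5)/(1/5) = 22; row 2: (93/5)/(14/5) = 93/14. Minimum is 93/14 at row 2 (s_2 leaves); pivot element 14/5.
Divide row 2 by 14/5; eliminate column y from the other rows.
In the new row 2, the RHS entry is the old entry divided by the pivot: (93/5)/(14/5) = 93/14.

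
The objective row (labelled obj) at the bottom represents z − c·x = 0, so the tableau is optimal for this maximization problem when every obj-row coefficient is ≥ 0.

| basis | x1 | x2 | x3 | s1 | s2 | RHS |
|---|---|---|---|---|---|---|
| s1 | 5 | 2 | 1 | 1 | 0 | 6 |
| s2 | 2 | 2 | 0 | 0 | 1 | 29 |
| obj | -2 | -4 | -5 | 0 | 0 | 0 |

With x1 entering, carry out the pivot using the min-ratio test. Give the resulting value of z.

Ratio test on column x1 — row 1: 6/5 = 6/5; row 2: 29/2 = 29/2. Minimum is 6/5 at row 1 (s1 leaves); pivot element 5.
Pivot on row 1; the obj-row RHS becomes 0 − (-2)·(6/5) = 12/5.

12/5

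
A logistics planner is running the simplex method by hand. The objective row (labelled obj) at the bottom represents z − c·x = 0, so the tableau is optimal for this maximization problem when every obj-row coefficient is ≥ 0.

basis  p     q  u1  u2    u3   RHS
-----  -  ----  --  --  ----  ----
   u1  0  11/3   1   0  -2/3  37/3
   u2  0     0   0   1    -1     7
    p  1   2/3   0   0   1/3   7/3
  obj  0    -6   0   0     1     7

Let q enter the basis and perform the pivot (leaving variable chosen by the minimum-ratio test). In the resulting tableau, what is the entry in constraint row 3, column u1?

-2/11

Ratio test on column q — row 1: (37/3)/(11/3) = 37/11; row 2: entry 0 ≤ 0; row 3: (7/3)/(2/3) = 7/2. Minimum is 37/11 at row 1 (u1 leaves); pivot element 11/3.
Divide row 1 by 11/3; eliminate column q from the other rows.
Row 3 update in column u1: 0 − (2/3)·(3/11) = -2/11.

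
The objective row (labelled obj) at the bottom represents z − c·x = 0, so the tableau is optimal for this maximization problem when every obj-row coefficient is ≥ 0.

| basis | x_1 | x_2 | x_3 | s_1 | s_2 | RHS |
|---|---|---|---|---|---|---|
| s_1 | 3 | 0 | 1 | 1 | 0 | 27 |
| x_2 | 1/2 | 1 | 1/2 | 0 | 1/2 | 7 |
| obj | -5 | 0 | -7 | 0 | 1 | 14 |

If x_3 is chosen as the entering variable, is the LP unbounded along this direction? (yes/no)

Column x_3 has positive entries in row(s) 1, 2, so the ratio test bounds it — not unbounded.

no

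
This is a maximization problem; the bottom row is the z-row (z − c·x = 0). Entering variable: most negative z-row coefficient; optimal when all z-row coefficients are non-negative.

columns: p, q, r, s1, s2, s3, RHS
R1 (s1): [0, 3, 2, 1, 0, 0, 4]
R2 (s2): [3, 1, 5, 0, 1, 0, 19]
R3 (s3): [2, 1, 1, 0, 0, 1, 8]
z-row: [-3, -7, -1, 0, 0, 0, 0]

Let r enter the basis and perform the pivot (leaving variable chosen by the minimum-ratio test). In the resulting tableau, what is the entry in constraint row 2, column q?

Ratio test on column r — row 1: 4/2 = 2; row 2: 19/5 = 19/5; row 3: 8/1 = 8. Minimum is 2 at row 1 (s1 leaves); pivot element 2.
Divide row 1 by 2; eliminate column r from the other rows.
Row 2 update in column q: 1 − 5·(3/2) = -13/2.

-13/2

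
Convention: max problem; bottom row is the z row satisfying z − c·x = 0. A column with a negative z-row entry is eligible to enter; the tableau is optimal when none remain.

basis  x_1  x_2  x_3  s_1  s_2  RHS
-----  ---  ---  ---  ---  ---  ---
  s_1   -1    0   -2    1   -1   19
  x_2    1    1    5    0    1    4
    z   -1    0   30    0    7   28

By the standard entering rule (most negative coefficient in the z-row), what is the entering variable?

x_1

Negative z-row entries: x_1: -1.
The most negative is -1 in column x_1, so x_1 enters.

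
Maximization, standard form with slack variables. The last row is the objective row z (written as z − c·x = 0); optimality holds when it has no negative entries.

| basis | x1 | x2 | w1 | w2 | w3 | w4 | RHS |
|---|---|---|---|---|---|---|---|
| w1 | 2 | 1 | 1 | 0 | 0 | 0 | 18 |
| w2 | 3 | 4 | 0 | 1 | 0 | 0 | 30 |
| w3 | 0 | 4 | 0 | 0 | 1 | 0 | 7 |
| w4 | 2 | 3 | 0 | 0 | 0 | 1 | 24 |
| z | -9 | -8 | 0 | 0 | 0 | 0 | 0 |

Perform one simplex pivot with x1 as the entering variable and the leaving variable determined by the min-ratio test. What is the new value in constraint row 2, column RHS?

Ratio test on column x1 — row 1: 18/2 = 9; row 2: 30/3 = 10; row 3: entry 0 ≤ 0; row 4: 24/2 = 12. Minimum is 9 at row 1 (w1 leaves); pivot element 2.
Divide row 1 by 2; eliminate column x1 from the other rows.
Row 2 update in column RHS: 30 − 3·9 = 3.

3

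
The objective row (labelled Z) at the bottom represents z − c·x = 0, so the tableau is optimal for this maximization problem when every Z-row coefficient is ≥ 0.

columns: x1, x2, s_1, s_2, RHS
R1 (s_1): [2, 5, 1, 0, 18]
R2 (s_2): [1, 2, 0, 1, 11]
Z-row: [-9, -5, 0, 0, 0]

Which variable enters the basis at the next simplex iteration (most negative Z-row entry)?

x1

Negative Z-row entries: x1: -9, x2: -5.
The most negative is -9 in column x1, so x1 enters.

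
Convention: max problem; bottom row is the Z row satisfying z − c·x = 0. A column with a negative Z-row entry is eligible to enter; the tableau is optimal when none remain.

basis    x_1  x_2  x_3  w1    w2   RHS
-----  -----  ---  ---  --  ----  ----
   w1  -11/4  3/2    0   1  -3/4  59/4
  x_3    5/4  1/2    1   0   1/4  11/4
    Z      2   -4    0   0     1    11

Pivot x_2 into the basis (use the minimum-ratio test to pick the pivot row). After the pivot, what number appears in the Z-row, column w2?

Ratio test on column x_2 — row 1: (59/4)/(3/2) = 59/6; row 2: (11/4)/(1/2) = 11/2. Minimum is 11/2 at row 2 (x_3 leaves); pivot element 1/2.
Divide row 2 by 1/2; eliminate column x_2 from the other rows.
Z-row update in column w2: 1 − (-4)·(1/2) = 3.

3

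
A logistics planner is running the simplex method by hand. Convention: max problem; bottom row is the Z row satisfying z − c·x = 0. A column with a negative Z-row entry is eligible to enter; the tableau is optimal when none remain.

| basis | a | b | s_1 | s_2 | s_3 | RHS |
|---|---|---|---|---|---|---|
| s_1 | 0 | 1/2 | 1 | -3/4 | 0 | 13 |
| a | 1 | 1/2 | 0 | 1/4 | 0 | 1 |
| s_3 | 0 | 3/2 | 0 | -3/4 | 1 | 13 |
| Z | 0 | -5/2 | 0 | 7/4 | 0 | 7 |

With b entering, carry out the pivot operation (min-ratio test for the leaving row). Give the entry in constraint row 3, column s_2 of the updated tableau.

-3/2

Ratio test on column b — row 1: 13/(1/2) = 26; row 2: 1/(1/2) = 2; row 3: 13/(3/2) = 26/3. Minimum is 2 at row 2 (a leaves); pivot element 1/2.
Divide row 2 by 1/2; eliminate column b from the other rows.
Row 3 update in column s_2: -3/4 − (3/2)·(1/2) = -3/2.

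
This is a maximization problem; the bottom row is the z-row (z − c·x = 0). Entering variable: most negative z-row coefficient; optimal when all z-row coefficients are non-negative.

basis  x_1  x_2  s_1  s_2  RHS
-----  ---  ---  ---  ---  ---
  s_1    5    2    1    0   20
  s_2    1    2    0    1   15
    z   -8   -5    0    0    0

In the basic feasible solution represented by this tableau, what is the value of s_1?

s_1 is basic (row 1); its value is the RHS of that row, 20.

20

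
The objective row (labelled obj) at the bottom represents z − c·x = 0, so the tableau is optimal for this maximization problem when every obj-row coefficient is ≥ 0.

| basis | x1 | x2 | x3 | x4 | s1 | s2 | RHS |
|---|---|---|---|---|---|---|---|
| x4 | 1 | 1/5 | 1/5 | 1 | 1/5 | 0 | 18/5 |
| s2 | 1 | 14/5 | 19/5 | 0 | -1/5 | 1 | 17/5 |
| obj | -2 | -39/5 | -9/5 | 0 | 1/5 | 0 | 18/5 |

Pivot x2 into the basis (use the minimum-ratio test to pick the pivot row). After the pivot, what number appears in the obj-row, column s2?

Ratio test on column x2 — row 1: (18/5)/(1/5) = 18; row 2: (17/5)/(14/5) = 17/14. Minimum is 17/14 at row 2 (s2 leaves); pivot element 14/5.
Divide row 2 by 14/5; eliminate column x2 from the other rows.
obj-row update in column s2: 0 − (-39/5)·(5/14) = 39/14.

39/14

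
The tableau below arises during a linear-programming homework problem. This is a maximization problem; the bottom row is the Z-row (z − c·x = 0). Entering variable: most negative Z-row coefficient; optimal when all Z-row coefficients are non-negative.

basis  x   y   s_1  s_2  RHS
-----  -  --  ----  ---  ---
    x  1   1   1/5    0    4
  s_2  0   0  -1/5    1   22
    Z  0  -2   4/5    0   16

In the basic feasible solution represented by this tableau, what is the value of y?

y is not in the basis, so in the current basic feasible solution y = 0.

0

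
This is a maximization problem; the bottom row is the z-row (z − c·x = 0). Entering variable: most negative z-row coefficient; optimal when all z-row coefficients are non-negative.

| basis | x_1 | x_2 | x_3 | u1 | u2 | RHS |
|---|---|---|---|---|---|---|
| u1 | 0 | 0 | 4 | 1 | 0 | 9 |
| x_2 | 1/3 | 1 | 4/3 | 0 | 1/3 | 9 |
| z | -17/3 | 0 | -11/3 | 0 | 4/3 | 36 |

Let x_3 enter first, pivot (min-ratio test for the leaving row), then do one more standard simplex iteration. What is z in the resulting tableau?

585/4

Ratio test on column x_3 — row 1: 9/4 = 9/4; row 2: 9/(4/3) = 27/4. Minimum is 9/4 at row 1 (u1 leaves); pivot element 4.
Pivot on row 1; the z-row RHS becomes 36 − (-11/3)·(9/4) = 177/4.
Next entering variable (most negative z-row entry -17/3): x_1.
Ratio test on column x_1 — row 1: entry 0 ≤ 0; row 2: 6/(1/3) = 18. Minimum is 18 at row 2 (x_2 leaves); pivot element 1/3.
After the second pivot the z-row RHS is 177/4 − (-17/3)·18 = 585/4.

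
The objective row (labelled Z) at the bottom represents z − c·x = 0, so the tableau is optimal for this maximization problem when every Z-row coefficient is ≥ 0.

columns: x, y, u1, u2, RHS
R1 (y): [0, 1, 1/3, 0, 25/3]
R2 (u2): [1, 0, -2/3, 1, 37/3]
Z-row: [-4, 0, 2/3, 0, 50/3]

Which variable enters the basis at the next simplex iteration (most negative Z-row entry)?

x

Negative Z-row entries: x: -4.
The most negative is -4 in column x, so x enters.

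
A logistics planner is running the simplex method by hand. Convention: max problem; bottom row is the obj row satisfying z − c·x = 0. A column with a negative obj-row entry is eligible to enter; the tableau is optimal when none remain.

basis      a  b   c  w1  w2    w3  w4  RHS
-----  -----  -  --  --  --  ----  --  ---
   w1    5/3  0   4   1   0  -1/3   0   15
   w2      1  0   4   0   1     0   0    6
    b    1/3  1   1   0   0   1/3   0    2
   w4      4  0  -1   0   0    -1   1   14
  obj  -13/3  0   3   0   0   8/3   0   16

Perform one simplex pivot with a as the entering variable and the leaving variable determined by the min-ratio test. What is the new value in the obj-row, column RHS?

187/6

Ratio test on column a — row 1: 15/(5/3) = 9; row 2: 6/1 = 6; row 3: 2/(1/3) = 6; row 4: 14/4 = 7/2. Minimum is 7/2 at row 4 (w4 leaves); pivot element 4.
Divide row 4 by 4; eliminate column a from the other rows.
obj-row update in column RHS: 16 − (-13/3)·(7/2) = 187/6.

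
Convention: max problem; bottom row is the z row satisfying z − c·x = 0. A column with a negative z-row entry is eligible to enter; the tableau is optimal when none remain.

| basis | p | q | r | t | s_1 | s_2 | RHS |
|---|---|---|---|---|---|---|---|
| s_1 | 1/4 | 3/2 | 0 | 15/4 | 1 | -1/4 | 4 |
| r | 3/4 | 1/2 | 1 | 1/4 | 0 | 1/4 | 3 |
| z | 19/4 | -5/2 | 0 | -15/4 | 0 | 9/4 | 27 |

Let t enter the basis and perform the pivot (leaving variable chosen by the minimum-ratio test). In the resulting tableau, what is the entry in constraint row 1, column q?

2/5

Ratio test on column t — row 1: 4/(15/4) = 16/15; row 2: 3/(1/4) = 12. Minimum is 16/15 at row 1 (s_1 leaves); pivot element 15/4.
Divide row 1 by 15/4; eliminate column t from the other rows.
In the new row 1, the q entry is the old entry divided by the pivot: (3/2)/(15/4) = 2/5.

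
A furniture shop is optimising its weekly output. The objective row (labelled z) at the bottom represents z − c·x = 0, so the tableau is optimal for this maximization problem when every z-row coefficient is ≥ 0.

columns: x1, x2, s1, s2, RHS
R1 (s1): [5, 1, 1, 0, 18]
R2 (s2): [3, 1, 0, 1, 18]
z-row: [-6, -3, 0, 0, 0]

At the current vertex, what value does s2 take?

s2 is basic (row 2); its value is the RHS of that row, 18.

18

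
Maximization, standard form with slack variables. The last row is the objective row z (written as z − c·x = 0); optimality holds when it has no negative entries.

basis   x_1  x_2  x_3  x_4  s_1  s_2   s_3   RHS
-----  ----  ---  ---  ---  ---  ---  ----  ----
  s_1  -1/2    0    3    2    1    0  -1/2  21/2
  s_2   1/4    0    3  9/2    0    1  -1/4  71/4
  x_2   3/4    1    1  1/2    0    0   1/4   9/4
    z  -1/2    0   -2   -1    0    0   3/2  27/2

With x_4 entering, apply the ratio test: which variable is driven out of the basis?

Column x_4 entries and ratios — s_1: (21/2)/2 = 21/4; s_2: (71/4)/(9/2) = 71/18; x_2: (9/4)/(1/2) = 9/2.
Smallest ratio is 71/18 in the row of s_2, so s_2 leaves.

s_2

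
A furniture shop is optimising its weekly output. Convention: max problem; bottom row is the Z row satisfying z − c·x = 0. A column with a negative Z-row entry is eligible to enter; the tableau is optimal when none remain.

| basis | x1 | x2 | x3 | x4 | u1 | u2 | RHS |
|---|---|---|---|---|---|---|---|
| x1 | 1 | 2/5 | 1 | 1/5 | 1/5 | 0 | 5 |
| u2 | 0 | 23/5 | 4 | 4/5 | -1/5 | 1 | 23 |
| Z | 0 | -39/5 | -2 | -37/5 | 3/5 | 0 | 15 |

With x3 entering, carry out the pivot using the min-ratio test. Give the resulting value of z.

Ratio test on column x3 — row 1: 5/1 = 5; row 2: 23/4 = 23/4. Minimum is 5 at row 1 (x1 leaves); pivot element 1.
Pivot on row 1; the Z-row RHS becomes 15 − (-2)·5 = 25.

25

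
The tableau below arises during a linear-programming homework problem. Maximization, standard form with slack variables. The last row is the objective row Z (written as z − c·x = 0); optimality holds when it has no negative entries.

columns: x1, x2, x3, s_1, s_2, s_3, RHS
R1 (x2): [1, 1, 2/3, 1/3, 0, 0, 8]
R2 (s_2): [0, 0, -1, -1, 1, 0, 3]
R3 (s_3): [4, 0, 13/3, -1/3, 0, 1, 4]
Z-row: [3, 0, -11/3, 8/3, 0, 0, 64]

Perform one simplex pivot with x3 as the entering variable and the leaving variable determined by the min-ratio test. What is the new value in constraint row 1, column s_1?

5/13

Ratio test on column x3 — row 1: 8/(2/3) = 12; row 2: entry -1 ≤ 0; row 3: 4/(13/3) = 12/13. Minimum is 12/13 at row 3 (s_3 leaves); pivot element 13/3.
Divide row 3 by 13/3; eliminate column x3 from the other rows.
Row 1 update in column s_1: 1/3 − (2/3)·(-1/13) = 5/13.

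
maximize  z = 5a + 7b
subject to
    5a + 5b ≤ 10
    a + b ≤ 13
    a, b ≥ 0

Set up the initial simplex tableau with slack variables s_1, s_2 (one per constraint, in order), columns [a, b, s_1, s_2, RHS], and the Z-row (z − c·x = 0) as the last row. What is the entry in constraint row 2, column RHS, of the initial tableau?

13

The RHS of constraint 2 is b_2 = 13.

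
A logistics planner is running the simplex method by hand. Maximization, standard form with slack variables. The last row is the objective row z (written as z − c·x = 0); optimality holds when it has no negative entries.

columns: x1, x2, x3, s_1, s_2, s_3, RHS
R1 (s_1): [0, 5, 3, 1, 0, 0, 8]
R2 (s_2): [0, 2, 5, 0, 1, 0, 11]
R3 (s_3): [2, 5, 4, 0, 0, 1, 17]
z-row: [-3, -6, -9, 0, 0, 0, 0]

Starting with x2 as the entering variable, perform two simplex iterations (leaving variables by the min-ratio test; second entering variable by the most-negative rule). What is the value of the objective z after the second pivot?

Ratio test on column x2 — row 1: 8/5 = 8/5; row 2: 11/2 = 11/2; row 3: 17/5 = 17/5. Minimum is 8/5 at row 1 (s_1 leaves); pivot element 5.
Pivot on row 1; the z-row RHS becomes 0 − (-6)·(8/5) = 48/5.
Next entering variable (most negative z-row entry -27/5): x3.
Ratio test on column x3 — row 1: (8/5)/(3/5) = 8/3; row 2: (39/5)/(19/5) = 39/19; row 3: 9/1 = 9. Minimum is 39/19 at row 2 (s_2 leaves); pivot element 19/5.
After the second pivot the z-row RHS is 48/5 − (-27/5)·(39/19) = 393/19.

393/19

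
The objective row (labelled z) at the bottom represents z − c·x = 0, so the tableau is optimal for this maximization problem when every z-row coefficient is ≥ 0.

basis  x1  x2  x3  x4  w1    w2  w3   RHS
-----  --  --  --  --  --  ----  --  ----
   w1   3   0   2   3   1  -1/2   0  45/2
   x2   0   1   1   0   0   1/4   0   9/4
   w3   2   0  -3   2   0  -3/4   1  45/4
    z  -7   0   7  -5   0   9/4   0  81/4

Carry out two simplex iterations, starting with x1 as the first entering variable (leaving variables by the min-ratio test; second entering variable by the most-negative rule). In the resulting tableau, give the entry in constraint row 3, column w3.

Ratio test on column x1 — row 1: (45/2)/3 = 15/2; row 2: entry 0 ≤ 0; row 3: (45/4)/2 = 45/8. Minimum is 45/8 at row 3 (w3 leaves); pivot element 2.
Divide row 3 by 2; eliminate column x1 from the other rows.
Second iteration: most negative z-row entry is -7/2 in column x3, so x3 enters.
Ratio test on column x3 — row 1: (45/8)/(13/2) = 45/52; row 2: (9/4)/1 = 9/4; row 3: entry -3/2 ≤ 0. Minimum is 45/52 at row 1 (w1 leaves); pivot element 13/2.
Divide row 1 by 13/2; eliminate column x3 from the other rows.
After both pivots, the entry at constraint row 3, column w3 is 2/13.

2/13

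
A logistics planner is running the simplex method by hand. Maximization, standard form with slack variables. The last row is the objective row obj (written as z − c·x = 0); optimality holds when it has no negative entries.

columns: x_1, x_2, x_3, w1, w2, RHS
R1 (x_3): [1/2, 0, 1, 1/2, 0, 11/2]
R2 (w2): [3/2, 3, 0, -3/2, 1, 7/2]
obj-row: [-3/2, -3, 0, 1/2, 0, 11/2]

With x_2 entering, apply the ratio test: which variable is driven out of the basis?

Column x_2 entries and ratios — x_3: 0 ≤ 0, skip; w2: (7/2)/3 = 7/6.
Smallest ratio is 7/6 in the row of w2, so w2 leaves.

w2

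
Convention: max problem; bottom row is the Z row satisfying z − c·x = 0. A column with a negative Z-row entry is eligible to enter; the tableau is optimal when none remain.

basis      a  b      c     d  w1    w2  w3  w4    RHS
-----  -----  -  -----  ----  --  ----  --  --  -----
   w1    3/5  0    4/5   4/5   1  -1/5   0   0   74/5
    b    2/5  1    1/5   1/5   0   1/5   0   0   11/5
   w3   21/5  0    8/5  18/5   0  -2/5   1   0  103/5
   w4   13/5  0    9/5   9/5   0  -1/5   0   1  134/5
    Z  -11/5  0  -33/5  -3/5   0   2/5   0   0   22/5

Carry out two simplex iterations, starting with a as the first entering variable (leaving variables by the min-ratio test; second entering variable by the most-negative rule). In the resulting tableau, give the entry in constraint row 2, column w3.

-2

Ratio test on column a — row 1: (74/5)/(3/5) = 74/3; row 2: (11/5)/(2/5) = 11/2; row 3: (103/5)/(21/5) = 103/21; row 4: (134/5)/(13/5) = 134/13. Minimum is 103/21 at row 3 (w3 leaves); pivot element 21/5.
Divide row 3 by 21/5; eliminate column a from the other rows.
Second iteration: most negative Z-row entry is -121/21 in column c, so c enters.
Ratio test on column c — row 1: (83/7)/(4/7) = 83/4; row 2: (5/21)/(1/21) = 5; row 3: (103/21)/(8/21) = 103/8; row 4: (295/21)/(17/21) = 295/17. Minimum is 5 at row 2 (b leaves); pivot element 1/21.
Divide row 2 by 1/21; eliminate column c from the other rows.
After both pivots, the entry at constraint row 2, column w3 is -2.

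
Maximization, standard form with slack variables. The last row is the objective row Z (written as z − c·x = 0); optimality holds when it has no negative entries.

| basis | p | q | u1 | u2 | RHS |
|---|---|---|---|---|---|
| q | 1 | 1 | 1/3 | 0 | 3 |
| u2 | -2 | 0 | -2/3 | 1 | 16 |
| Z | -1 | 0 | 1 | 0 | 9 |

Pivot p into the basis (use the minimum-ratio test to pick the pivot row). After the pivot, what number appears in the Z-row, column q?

Ratio test on column p — row 1: 3/1 = 3; row 2: entry -2 ≤ 0. Minimum is 3 at row 1 (q leaves); pivot element 1.
Divide row 1 by 1; eliminate column p from the other rows.
Z-row update in column q: 0 − (-1)·1 = 1.

1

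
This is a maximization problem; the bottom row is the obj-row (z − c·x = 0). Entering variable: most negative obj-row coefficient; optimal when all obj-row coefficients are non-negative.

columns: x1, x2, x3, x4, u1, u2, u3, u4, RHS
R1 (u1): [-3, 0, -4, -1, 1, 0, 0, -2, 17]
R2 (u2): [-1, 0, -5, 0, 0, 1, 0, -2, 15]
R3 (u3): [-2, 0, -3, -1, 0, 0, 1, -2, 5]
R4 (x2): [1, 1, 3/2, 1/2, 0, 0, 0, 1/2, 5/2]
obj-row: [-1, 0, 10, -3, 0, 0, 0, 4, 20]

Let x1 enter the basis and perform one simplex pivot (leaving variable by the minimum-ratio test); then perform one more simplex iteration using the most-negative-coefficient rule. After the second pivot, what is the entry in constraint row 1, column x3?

-1

Ratio test on column x1 — row 1: entry -3 ≤ 0; row 2: entry -1 ≤ 0; row 3: entry -2 ≤ 0; row 4: (5/2)/1 = 5/2. Minimum is 5/2 at row 4 (x2 leaves); pivot element 1.
Divide row 4 by 1; eliminate column x1 from the other rows.
Second iteration: most negative obj-row entry is -5/2 in column x4, so x4 enters.
Ratio test on column x4 — row 1: (49/2)/(1/2) = 49; row 2: (35/2)/(1/2) = 35; row 3: entry 0 ≤ 0; row 4: (5/2)/(1/2) = 5. Minimum is 5 at row 4 (x1 leaves); pivot element 1/2.
Divide row 4 by 1/2; eliminate column x4 from the other rows.
After both pivots, the entry at constraint row 1, column x3 is -1.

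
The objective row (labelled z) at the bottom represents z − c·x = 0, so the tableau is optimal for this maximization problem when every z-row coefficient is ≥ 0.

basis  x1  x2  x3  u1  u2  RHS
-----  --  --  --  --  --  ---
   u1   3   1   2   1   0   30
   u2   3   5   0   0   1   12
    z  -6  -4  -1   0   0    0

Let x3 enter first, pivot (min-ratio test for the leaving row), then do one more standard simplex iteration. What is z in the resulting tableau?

33

Ratio test on column x3 — row 1: 30/2 = 15; row 2: entry 0 ≤ 0. Minimum is 15 at row 1 (u1 leaves); pivot element 2.
Pivot on row 1; the z-row RHS becomes 0 − (-1)·15 = 15.
Next entering variable (most negative z-row entry -9/2): x1.
Ratio test on column x1 — row 1: 15/(3/2) = 10; row 2: 12/3 = 4. Minimum is 4 at row 2 (u2 leaves); pivot element 3.
After the second pivot the z-row RHS is 15 − (-9/2)·4 = 33.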